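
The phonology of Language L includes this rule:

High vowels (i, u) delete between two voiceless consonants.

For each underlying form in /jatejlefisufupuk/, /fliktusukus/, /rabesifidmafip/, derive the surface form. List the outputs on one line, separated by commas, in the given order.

jatejlefsfpk, fliktsks, rabesfidmafp

/jatejlefisufupuk/: /i/ is a high vowel flanked by voiceless consonants /f/ and /s/, so it deletes. /u/ is a high vowel flanked by voiceless consonants /s/ and /f/, so it deletes. /u/ is a high vowel flanked by voiceless consonants /f/ and /p/, so it deletes. /u/ is a high vowel flanked by voiceless consonants /p/ and /k/, so it deletes. → [jatejlefsfpk].
/fliktusukus/: /u/ is a high vowel flanked by voiceless consonants /t/ and /s/, so it deletes. /u/ is a high vowel flanked by voiceless consonants /s/ and /k/, so it deletes. /u/ is a high vowel flanked by voiceless consonants /k/ and /s/, so it deletes. → [fliktsks].
/rabesifidmafip/: /i/ is a high vowel flanked by voiceless consonants /s/ and /f/, so it deletes. /i/ is a high vowel flanked by voiceless consonants /f/ and /p/, so it deletes. → [rabesfidmafp].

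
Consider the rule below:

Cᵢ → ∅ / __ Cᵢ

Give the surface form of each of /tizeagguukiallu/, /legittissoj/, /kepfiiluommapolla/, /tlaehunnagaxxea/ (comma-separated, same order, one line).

tizeaguukialu, legitisoj, kepfiiluomapola, tlaehunagaxea

/tizeagguukiallu/: /gg/ is a geminate; the first /g/ deletes. /ll/ is a geminate; the first /l/ deletes. → [tizeaguukialu].
/legittissoj/: /tt/ is a geminate; the first /t/ deletes. /ss/ is a geminate; the first /s/ deletes. → [legitisoj].
/kepfiiluommapolla/: /mm/ is a geminate; the first /m/ deletes. /ll/ is a geminate; the first /l/ deletes. → [kepfiiluomapola].
/tlaehunnagaxxea/: /nn/ is a geminate; the first /n/ deletes. /xx/ is a geminate; the first /x/ deletes. → [tlaehunagaxea].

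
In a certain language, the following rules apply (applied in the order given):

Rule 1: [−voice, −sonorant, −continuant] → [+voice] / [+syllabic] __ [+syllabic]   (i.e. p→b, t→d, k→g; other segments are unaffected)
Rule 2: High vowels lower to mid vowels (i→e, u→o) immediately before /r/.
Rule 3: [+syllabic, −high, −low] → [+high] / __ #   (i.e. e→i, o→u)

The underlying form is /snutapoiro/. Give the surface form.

Rule 1 (intervocalic voicing): /t/ is a voiceless stop between vowels /u/ and /a/, so it voices to [d]. /p/ is a voiceless stop between vowels /a/ and /o/, so it voices to [b]. /snutapoiro/ → snudaboiro.
Rule 2 (pre-rhotic lowering): /i/ is a high vowel immediately before /r/, so it lowers to [e]. /snudaboiro/ → snudaboero.
Rule 3 (final vowel raising): /o/ is a mid vowel in word-final position, so it raises to [u]. /snudaboero/ → snudaboeru.

snudaboeru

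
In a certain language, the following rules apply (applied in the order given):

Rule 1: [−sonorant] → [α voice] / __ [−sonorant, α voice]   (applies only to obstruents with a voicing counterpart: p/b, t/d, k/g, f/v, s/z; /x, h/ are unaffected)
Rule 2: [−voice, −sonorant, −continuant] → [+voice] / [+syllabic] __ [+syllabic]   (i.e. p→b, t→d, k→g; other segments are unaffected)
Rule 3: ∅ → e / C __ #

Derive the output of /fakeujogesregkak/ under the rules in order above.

fageujogesrekkake

Rule 1 (regressive voicing assimilation): /g/ precedes the voiceless obstruent /k/, so it devoices to [k] by assimilation. /fakeujogesregkak/ → fakeujogesrekkak.
Rule 2 (intervocalic voicing): /k/ is a voiceless stop between vowels /a/ and /e/, so it voices to [g]. /fakeujogesrekkak/ → fageujogesrekkak.
Rule 3 (final e-epenthesis): the form ends in the consonant /k/, so [e] is inserted word-finally. /fageujogesrekkak/ → fageujogesrekkake.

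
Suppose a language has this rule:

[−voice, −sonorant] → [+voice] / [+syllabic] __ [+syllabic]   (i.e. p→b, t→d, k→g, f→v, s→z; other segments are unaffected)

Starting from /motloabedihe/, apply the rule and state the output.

No segment of /motloabedihe/ meets the structural description of the rule, so the form surfaces unchanged.

motloabedihe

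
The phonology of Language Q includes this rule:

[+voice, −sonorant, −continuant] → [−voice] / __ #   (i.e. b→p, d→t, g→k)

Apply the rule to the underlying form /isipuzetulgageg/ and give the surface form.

Scanning /isipuzetulgageg/: /g/ at position 11 is not in the conditioning environment; /g/ at position 13 is not in the conditioning environment; /g/ is a voiced stop in word-final position, so it devoices to [k].
Result: [isipuzetulgagek].

isipuzetulgagek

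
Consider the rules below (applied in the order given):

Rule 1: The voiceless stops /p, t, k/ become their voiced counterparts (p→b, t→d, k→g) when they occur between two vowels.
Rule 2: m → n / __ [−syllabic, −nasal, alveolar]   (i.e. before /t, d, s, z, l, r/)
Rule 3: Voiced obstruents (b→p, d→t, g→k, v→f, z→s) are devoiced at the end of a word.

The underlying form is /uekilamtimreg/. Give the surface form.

uegilantinrek

Rule 1 (intervocalic voicing): /k/ is a voiceless stop between vowels /e/ and /i/, so it voices to [g]. /uekilamtimreg/ → uegilamtimreg.
Rule 2 (nasal place assimilation): /m/ precedes the alveolar consonant /t/, so it assimilates in place to [n]. /m/ precedes the alveolar consonant /r/, so it assimilates in place to [n]. /uegilamtimreg/ → uegilantinreg.
Rule 3 (final devoicing): /g/ is a voiced obstruent in word-final position, so it devoices to [k]. /uegilantinreg/ → uegilantinrek.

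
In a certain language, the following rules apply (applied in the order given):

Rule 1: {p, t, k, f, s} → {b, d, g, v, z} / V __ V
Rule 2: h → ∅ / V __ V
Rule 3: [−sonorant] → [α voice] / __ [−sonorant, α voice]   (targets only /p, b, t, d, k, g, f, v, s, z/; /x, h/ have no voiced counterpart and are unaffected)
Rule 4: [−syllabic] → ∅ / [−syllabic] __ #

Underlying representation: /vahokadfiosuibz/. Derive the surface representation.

Rule 1 (intervocalic voicing): /k/ is a voiceless obstruent between vowels /o/ and /a/, so it voices to [g]. /s/ is a voiceless obstruent between vowels /o/ and /u/, so it voices to [z]. /vahokadfiosuibz/ → vahogadfiozuibz.
Rule 2 (intervocalic h-deletion): /h/ occurs between vowels /a/ and /o/, so it deletes. /vahogadfiozuibz/ → vaogadfiozuibz.
Rule 3 (regressive voicing assimilation): /d/ precedes the voiceless obstruent /f/, so it devoices to [t] by assimilation. /vaogadfiozuibz/ → vaogatfiozuibz.
Rule 4 (final cluster simplification): /z/ is the second consonant of a word-final cluster /bz/, so it deletes. /vaogatfiozuibz/ → vaogatfiozuib.

vaogatfiozuib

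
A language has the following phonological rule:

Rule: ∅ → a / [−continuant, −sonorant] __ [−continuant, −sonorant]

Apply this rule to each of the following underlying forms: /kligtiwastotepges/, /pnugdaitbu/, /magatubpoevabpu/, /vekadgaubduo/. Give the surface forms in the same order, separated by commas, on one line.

kligatiwastotepages, pnugadaitabu, magatubapoevabapu, vekadagaubaduo

/kligtiwastotepges/: /g/ and /t/ form a stop–stop cluster, so [a] is inserted between them. /p/ and /g/ form a stop–stop cluster, so [a] is inserted between them. → [kligatiwastotepages].
/pnugdaitbu/: /g/ and /d/ form a stop–stop cluster, so [a] is inserted between them. /t/ and /b/ form a stop–stop cluster, so [a] is inserted between them. → [pnugadaitabu].
/magatubpoevabpu/: /b/ and /p/ form a stop–stop cluster, so [a] is inserted between them. /b/ and /p/ form a stop–stop cluster, so [a] is inserted between them. → [magatubapoevabapu].
/vekadgaubduo/: /d/ and /g/ form a stop–stop cluster, so [a] is inserted between them. /b/ and /d/ form a stop–stop cluster, so [a] is inserted between them. → [vekadagaubaduo].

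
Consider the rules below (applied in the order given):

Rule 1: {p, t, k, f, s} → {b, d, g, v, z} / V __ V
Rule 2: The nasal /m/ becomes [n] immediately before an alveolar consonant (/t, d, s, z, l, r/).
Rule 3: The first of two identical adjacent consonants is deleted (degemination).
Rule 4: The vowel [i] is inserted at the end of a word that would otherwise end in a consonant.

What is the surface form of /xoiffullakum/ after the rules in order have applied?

Rule 1 (intervocalic voicing): /k/ is a voiceless obstruent between vowels /a/ and /u/, so it voices to [g]. /xoiffullakum/ → xoiffullagum.
Rule 2 (nasal place assimilation): no segment meets the environment; /xoiffullagum/ is unchanged.
Rule 3 (degemination): /ff/ is a geminate; the first /f/ deletes. /ll/ is a geminate; the first /l/ deletes. /xoiffullagum/ → xoifulagum.
Rule 4 (final i-epenthesis): the form ends in the consonant /m/, so [i] is inserted word-finally. /xoifulagum/ → xoifulagumi.

xoifulagumi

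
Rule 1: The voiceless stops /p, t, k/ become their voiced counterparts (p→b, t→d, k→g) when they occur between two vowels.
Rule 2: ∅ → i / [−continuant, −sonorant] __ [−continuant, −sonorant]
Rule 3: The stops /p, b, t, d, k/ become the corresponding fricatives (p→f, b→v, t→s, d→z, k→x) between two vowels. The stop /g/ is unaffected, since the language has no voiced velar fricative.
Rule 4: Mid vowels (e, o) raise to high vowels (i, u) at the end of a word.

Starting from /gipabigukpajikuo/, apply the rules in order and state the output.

Rule 1 (intervocalic voicing): /p/ is a voiceless stop between vowels /i/ and /a/, so it voices to [b]. /k/ is a voiceless stop between vowels /i/ and /u/, so it voices to [g]. /gipabigukpajikuo/ → gibabigukpajiguo.
Rule 2 (stop-cluster i-epenthesis): /k/ and /p/ form a stop–stop cluster, so [i] is inserted between them. /gibabigukpajiguo/ → gibabigukipajiguo.
Rule 3 (intervocalic spirantization): /b/ is a stop between vowels /i/ and /a/, so it spirantizes to the fricative [v]. /b/ is a stop between vowels /a/ and /i/, so it spirantizes to the fricative [v]. /k/ is a stop between vowels /u/ and /i/, so it spirantizes to the fricative [x]. /p/ is a stop between vowels /i/ and /a/, so it spirantizes to the fricative [f]. /gibabigukipajiguo/ → givaviguxifajiguo.
Rule 4 (final vowel raising): /o/ is a mid vowel in word-final position, so it raises to [u]. /givaviguxifajiguo/ → givaviguxifajiguu.

givaviguxifajiguu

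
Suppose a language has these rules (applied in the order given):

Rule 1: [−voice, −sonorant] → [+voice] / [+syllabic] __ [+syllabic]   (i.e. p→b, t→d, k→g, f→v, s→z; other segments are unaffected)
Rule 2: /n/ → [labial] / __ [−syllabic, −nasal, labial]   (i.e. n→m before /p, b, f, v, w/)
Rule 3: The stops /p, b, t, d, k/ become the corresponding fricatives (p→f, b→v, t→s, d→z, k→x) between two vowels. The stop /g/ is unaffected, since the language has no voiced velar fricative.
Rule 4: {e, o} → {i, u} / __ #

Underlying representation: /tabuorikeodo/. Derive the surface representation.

Rule 1 (intervocalic voicing): /k/ is a voiceless obstruent between vowels /i/ and /e/, so it voices to [g]. /tabuorikeodo/ → tabuorigeodo.
Rule 2 (nasal place assimilation): no segment meets the environment; /tabuorigeodo/ is unchanged.
Rule 3 (intervocalic spirantization): /b/ is a stop between vowels /a/ and /u/, so it spirantizes to the fricative [v]. /d/ is a stop between vowels /o/ and /o/, so it spirantizes to the fricative [z]. /tabuorigeodo/ → tavuorigeozo.
Rule 4 (final vowel raising): /o/ is a mid vowel in word-final position, so it raises to [u]. /tavuorigeozo/ → tavuorigeozu.

tavuorigeozu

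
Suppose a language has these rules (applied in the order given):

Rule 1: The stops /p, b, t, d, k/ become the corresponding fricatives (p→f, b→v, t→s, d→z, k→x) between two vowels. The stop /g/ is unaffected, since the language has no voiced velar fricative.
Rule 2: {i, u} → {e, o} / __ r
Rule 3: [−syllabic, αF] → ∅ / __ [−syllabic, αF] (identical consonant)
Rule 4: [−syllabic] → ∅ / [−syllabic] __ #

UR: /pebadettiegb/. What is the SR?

pevazetieg

Rule 1 (intervocalic spirantization): /b/ is a stop between vowels /e/ and /a/, so it spirantizes to the fricative [v]. /d/ is a stop between vowels /a/ and /e/, so it spirantizes to the fricative [z]. /pebadettiegb/ → pevazettiegb.
Rule 2 (pre-rhotic lowering): no segment meets the environment; /pevazettiegb/ is unchanged.
Rule 3 (degemination): /tt/ is a geminate; the first /t/ deletes. /pevazettiegb/ → pevazetiegb.
Rule 4 (final cluster simplification): /b/ is the second consonant of a word-final cluster /gb/, so it deletes. /pevazetiegb/ → pevazetieg.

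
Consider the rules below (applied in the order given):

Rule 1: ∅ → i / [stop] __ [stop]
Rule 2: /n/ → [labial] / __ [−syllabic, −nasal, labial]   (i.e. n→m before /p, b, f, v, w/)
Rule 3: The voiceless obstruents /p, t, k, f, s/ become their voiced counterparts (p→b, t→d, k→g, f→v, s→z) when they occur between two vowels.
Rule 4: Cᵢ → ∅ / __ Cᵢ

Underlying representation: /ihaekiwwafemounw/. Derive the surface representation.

Rule 1 (stop-cluster i-epenthesis): no segment meets the environment; /ihaekiwwafemounw/ is unchanged.
Rule 2 (nasal place assimilation): /n/ precedes the labial consonant /w/, so it assimilates in place to [m]. /ihaekiwwafemounw/ → ihaekiwwafemoumw.
Rule 3 (intervocalic voicing): /k/ is a voiceless obstruent between vowels /e/ and /i/, so it voices to [g]. /f/ is a voiceless obstruent between vowels /a/ and /e/, so it voices to [v]. /ihaekiwwafemoumw/ → ihaegiwwavemoumw.
Rule 4 (degemination): /ww/ is a geminate; the first /w/ deletes. /ihaegiwwavemoumw/ → ihaegiwavemoumw.

ihaegiwavemoumw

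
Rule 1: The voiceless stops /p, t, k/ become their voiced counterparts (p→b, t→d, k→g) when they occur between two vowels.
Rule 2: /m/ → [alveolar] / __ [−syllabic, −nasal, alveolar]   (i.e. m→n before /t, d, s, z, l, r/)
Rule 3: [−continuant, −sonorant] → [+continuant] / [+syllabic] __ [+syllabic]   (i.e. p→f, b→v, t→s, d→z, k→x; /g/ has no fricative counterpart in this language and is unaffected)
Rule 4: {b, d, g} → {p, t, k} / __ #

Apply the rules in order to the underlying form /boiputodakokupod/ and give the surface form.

Rule 1 (intervocalic voicing): /p/ is a voiceless stop between vowels /i/ and /u/, so it voices to [b]. /t/ is a voiceless stop between vowels /u/ and /o/, so it voices to [d]. /k/ is a voiceless stop between vowels /a/ and /o/, so it voices to [g]. /k/ is a voiceless stop between vowels /o/ and /u/, so it voices to [g]. /p/ is a voiceless stop between vowels /u/ and /o/, so it voices to [b]. /boiputodakokupod/ → boibudodagogubod.
Rule 2 (nasal place assimilation): no segment meets the environment; /boibudodagogubod/ is unchanged.
Rule 3 (intervocalic spirantization): /b/ is a stop between vowels /i/ and /u/, so it spirantizes to the fricative [v]. /d/ is a stop between vowels /u/ and /o/, so it spirantizes to the fricative [z]. /d/ is a stop between vowels /o/ and /a/, so it spirantizes to the fricative [z]. /b/ is a stop between vowels /u/ and /o/, so it spirantizes to the fricative [v]. /boibudodagogubod/ → boivuzozagoguvod.
Rule 4 (final devoicing): /d/ is a voiced stop in word-final position, so it devoices to [t]. /boivuzozagoguvod/ → boivuzozagoguvot.

boivuzozagoguvot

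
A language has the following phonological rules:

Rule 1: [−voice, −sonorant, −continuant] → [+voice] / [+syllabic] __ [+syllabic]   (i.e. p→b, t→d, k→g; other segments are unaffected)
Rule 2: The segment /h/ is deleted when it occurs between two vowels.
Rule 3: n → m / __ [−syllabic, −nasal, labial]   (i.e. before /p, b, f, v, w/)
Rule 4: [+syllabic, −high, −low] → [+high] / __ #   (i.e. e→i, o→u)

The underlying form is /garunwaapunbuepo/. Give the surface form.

garumwaabumbuebu

Rule 1 (intervocalic voicing): /p/ is a voiceless stop between vowels /a/ and /u/, so it voices to [b]. /p/ is a voiceless stop between vowels /e/ and /o/, so it voices to [b]. /garunwaapunbuepo/ → garunwaabunbuebo.
Rule 2 (intervocalic h-deletion): no segment meets the environment; /garunwaabunbuebo/ is unchanged.
Rule 3 (nasal place assimilation): /n/ precedes the labial consonant /w/, so it assimilates in place to [m]. /n/ precedes the labial consonant /b/, so it assimilates in place to [m]. /garunwaabunbuebo/ → garumwaabumbuebo.
Rule 4 (final vowel raising): /o/ is a mid vowel in word-final position, so it raises to [u]. /garumwaabumbuebo/ → garumwaabumbuebu.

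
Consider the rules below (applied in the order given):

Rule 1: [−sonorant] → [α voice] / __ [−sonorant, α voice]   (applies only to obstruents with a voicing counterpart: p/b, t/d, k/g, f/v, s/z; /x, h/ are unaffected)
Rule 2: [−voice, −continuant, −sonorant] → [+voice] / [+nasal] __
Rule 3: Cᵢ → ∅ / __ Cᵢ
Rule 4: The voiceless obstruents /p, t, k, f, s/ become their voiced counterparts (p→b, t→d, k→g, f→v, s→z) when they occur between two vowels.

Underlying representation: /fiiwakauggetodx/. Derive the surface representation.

Rule 1 (regressive voicing assimilation): /d/ precedes the voiceless obstruent /x/, so it devoices to [t] by assimilation. /fiiwakauggetodx/ → fiiwakauggetotx.
Rule 2 (post-nasal voicing): no segment meets the environment; /fiiwakauggetotx/ is unchanged.
Rule 3 (degemination): /gg/ is a geminate; the first /g/ deletes. /fiiwakauggetotx/ → fiiwakaugetotx.
Rule 4 (intervocalic voicing): /k/ is a voiceless obstruent between vowels /a/ and /a/, so it voices to [g]. /t/ is a voiceless obstruent between vowels /e/ and /o/, so it voices to [d]. /fiiwakaugetotx/ → fiiwagaugedotx.

fiiwagaugedotx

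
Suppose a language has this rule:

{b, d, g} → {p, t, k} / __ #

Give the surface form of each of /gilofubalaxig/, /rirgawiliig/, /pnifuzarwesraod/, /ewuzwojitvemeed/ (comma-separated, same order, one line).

gilofubalaxik, rirgawiliik, pnifuzarwesraot, ewuzwojitvemeet

/gilofubalaxig/: /g/ is a voiced stop in word-final position, so it devoices to [k]. → [gilofubalaxik].
/rirgawiliig/: /g/ is a voiced stop in word-final position, so it devoices to [k]. → [rirgawiliik].
/pnifuzarwesraod/: /d/ is a voiced stop in word-final position, so it devoices to [t]. → [pnifuzarwesraot].
/ewuzwojitvemeed/: /d/ is a voiced stop in word-final position, so it devoices to [t]. → [ewuzwojitvemeet].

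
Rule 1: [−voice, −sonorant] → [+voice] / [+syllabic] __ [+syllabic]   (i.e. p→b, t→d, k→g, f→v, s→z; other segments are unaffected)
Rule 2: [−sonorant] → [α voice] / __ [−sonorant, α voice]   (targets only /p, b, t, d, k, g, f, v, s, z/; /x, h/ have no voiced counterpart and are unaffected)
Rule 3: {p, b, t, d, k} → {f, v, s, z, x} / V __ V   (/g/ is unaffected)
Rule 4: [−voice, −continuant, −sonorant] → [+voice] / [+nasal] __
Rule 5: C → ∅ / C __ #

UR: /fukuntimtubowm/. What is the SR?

Rule 1 (intervocalic voicing): /k/ is a voiceless obstruent between vowels /u/ and /u/, so it voices to [g]. /fukuntimtubowm/ → fuguntimtubowm.
Rule 2 (regressive voicing assimilation): no segment meets the environment; /fuguntimtubowm/ is unchanged.
Rule 3 (intervocalic spirantization): /b/ is a stop between vowels /u/ and /o/, so it spirantizes to the fricative [v]. /fuguntimtubowm/ → fuguntimtuvowm.
Rule 4 (post-nasal voicing): /t/ is a voiceless stop immediately after the nasal /n/, so it voices to [d]. /t/ is a voiceless stop immediately after the nasal /m/, so it voices to [d]. /fuguntimtuvowm/ → fugundimduvowm.
Rule 5 (final cluster simplification): /m/ is the second consonant of a word-final cluster /wm/, so it deletes. /fugundimduvowm/ → fugundimduvow.

fugundimduvow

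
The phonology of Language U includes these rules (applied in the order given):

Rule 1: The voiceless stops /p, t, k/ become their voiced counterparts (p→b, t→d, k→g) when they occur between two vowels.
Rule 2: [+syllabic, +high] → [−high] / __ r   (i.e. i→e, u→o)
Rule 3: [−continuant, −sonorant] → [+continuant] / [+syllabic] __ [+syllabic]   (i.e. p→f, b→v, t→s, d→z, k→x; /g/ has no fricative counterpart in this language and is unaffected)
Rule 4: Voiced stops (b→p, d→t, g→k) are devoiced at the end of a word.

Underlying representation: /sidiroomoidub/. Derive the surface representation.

sizeroomoizup

Rule 1 (intervocalic voicing): no segment meets the environment; /sidiroomoidub/ is unchanged.
Rule 2 (pre-rhotic lowering): /i/ is a high vowel immediately before /r/, so it lowers to [e]. /sidiroomoidub/ → sideroomoidub.
Rule 3 (intervocalic spirantization): /d/ is a stop between vowels /i/ and /e/, so it spirantizes to the fricative [z]. /d/ is a stop between vowels /i/ and /u/, so it spirantizes to the fricative [z]. /sideroomoidub/ → sizeroomoizub.
Rule 4 (final devoicing): /b/ is a voiced stop in word-final position, so it devoices to [p]. /sizeroomoizub/ → sizeroomoizup.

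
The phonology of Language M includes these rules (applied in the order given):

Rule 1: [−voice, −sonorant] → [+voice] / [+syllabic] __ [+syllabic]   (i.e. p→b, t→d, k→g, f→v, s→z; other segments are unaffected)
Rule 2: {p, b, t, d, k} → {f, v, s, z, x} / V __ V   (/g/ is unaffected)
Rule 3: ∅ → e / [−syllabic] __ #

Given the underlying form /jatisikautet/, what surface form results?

Rule 1 (intervocalic voicing): /t/ is a voiceless obstruent between vowels /a/ and /i/, so it voices to [d]. /s/ is a voiceless obstruent between vowels /i/ and /i/, so it voices to [z]. /k/ is a voiceless obstruent between vowels /i/ and /a/, so it voices to [g]. /t/ is a voiceless obstruent between vowels /u/ and /e/, so it voices to [d]. /jatisikautet/ → jadizigaudet.
Rule 2 (intervocalic spirantization): /d/ is a stop between vowels /a/ and /i/, so it spirantizes to the fricative [z]. /d/ is a stop between vowels /u/ and /e/, so it spirantizes to the fricative [z]. /jadizigaudet/ → jazizigauzet.
Rule 3 (final e-epenthesis): the form ends in the consonant /t/, so [e] is inserted word-finally. /jazizigauzet/ → jazizigauzete.

jazizigauzete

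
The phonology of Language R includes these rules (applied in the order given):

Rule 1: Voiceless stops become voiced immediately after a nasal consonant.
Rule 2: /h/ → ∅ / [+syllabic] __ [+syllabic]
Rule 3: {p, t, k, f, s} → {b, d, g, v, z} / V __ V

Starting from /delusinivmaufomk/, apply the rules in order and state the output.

Rule 1 (post-nasal voicing): /k/ is a voiceless stop immediately after the nasal /m/, so it voices to [g]. /delusinivmaufomk/ → delusinivmaufomg.
Rule 2 (intervocalic h-deletion): no segment meets the environment; /delusinivmaufomg/ is unchanged.
Rule 3 (intervocalic voicing): /s/ is a voiceless obstruent between vowels /u/ and /i/, so it voices to [z]. /f/ is a voiceless obstruent between vowels /u/ and /o/, so it voices to [v]. /delusinivmaufomg/ → deluzinivmauvomg.

deluzinivmauvomg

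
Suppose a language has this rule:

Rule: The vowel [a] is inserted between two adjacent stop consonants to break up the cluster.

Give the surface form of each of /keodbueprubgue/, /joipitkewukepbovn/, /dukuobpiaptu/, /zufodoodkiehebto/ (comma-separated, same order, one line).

/keodbueprubgue/: /d/ and /b/ form a stop–stop cluster, so [a] is inserted between them. /b/ and /g/ form a stop–stop cluster, so [a] is inserted between them. → [keodabueprubague].
/joipitkewukepbovn/: /t/ and /k/ form a stop–stop cluster, so [a] is inserted between them. /p/ and /b/ form a stop–stop cluster, so [a] is inserted between them. → [joipitakewukepabovn].
/dukuobpiaptu/: /b/ and /p/ form a stop–stop cluster, so [a] is inserted between them. /p/ and /t/ form a stop–stop cluster, so [a] is inserted between them. → [dukuobapiapatu].
/zufodoodkiehebto/: /d/ and /k/ form a stop–stop cluster, so [a] is inserted between them. /b/ and /t/ form a stop–stop cluster, so [a] is inserted between them. → [zufodoodakiehebato].

keodabueprubague, joipitakewukepabovn, dukuobapiapatu, zufodoodakiehebato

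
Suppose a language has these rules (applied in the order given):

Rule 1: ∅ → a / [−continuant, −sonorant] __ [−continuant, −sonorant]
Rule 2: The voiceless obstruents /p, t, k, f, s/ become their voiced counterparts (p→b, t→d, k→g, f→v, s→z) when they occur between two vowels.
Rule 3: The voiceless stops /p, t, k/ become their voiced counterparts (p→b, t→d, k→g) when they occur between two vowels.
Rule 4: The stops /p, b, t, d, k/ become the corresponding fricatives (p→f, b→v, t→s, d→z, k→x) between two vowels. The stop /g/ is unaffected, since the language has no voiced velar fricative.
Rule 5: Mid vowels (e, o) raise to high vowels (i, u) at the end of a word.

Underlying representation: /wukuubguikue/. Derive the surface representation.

wuguuvaguigui

Rule 1 (stop-cluster a-epenthesis): /b/ and /g/ form a stop–stop cluster, so [a] is inserted between them. /wukuubguikue/ → wukuubaguikue.
Rule 2 (intervocalic voicing): /k/ is a voiceless obstruent between vowels /u/ and /u/, so it voices to [g]. /k/ is a voiceless obstruent between vowels /i/ and /u/, so it voices to [g]. /wukuubaguikue/ → wuguubaguigue.
Rule 3 (intervocalic voicing): no segment meets the environment; /wuguubaguigue/ is unchanged.
Rule 4 (intervocalic spirantization): /b/ is a stop between vowels /u/ and /a/, so it spirantizes to the fricative [v]. /wuguubaguigue/ → wuguuvaguigue.
Rule 5 (final vowel raising): /e/ is a mid vowel in word-final position, so it raises to [i]. /wuguuvaguigue/ → wuguuvaguigui.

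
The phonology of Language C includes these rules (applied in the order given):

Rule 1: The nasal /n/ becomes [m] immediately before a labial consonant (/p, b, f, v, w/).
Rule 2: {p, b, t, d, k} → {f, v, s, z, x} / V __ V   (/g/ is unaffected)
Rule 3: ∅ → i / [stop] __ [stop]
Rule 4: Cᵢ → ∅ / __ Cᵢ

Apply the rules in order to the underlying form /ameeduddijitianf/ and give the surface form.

Rule 1 (nasal place assimilation): /n/ precedes the labial consonant /f/, so it assimilates in place to [m]. /ameeduddijitianf/ → ameeduddijitiamf.
Rule 2 (intervocalic spirantization): /d/ is a stop between vowels /e/ and /u/, so it spirantizes to the fricative [z]. /t/ is a stop between vowels /i/ and /i/, so it spirantizes to the fricative [s]. /ameeduddijitiamf/ → ameezuddijisiamf.
Rule 3 (stop-cluster i-epenthesis): /d/ and /d/ form a stop–stop cluster, so [i] is inserted between them. /ameezuddijisiamf/ → ameezudidijisiamf.
Rule 4 (degemination): no segment meets the environment; /ameezudidijisiamf/ is unchanged.

ameezudidijisiamf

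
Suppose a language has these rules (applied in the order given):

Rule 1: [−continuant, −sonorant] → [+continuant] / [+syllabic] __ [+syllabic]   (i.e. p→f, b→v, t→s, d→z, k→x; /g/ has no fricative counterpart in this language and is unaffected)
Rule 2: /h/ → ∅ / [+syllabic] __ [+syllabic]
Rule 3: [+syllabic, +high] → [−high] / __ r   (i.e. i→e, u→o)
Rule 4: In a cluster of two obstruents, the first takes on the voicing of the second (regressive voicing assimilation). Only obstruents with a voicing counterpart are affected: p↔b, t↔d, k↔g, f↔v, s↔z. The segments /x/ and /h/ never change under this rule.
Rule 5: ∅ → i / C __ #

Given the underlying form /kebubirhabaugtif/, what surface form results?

Rule 1 (intervocalic spirantization): /b/ is a stop between vowels /e/ and /u/, so it spirantizes to the fricative [v]. /b/ is a stop between vowels /u/ and /i/, so it spirantizes to the fricative [v]. /b/ is a stop between vowels /a/ and /a/, so it spirantizes to the fricative [v]. /kebubirhabaugtif/ → kevuvirhavaugtif.
Rule 2 (intervocalic h-deletion): no segment meets the environment; /kevuvirhavaugtif/ is unchanged.
Rule 3 (pre-rhotic lowering): /i/ is a high vowel immediately before /r/, so it lowers to [e]. /kevuvirhavaugtif/ → kevuverhavaugtif.
Rule 4 (regressive voicing assimilation): /g/ precedes the voiceless obstruent /t/, so it devoices to [k] by assimilation. /kevuverhavaugtif/ → kevuverhavauktif.
Rule 5 (final i-epenthesis): the form ends in the consonant /f/, so [i] is inserted word-finally. /kevuverhavauktif/ → kevuverhavauktifi.

kevuverhavauktifi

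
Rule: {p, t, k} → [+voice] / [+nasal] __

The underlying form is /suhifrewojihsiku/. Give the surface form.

No segment of /suhifrewojihsiku/ meets the structural description of the rule, so the form surfaces unchanged.

suhifrewojihsiku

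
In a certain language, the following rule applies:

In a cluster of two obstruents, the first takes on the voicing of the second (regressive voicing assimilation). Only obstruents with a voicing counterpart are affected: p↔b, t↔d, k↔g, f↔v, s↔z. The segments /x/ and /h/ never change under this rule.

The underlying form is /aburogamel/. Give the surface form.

No segment of /aburogamel/ meets the structural description of the rule, so the form surfaces unchanged.

aburogamel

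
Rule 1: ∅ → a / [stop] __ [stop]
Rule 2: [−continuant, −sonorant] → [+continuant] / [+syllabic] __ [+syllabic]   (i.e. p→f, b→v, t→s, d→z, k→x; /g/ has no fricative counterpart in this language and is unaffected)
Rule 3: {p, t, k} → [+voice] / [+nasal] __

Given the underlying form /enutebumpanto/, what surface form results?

enusevumbando

Rule 1 (stop-cluster a-epenthesis): no segment meets the environment; /enutebumpanto/ is unchanged.
Rule 2 (intervocalic spirantization): /t/ is a stop between vowels /u/ and /e/, so it spirantizes to the fricative [s]. /b/ is a stop between vowels /e/ and /u/, so it spirantizes to the fricative [v]. /enutebumpanto/ → enusevumpanto.
Rule 3 (post-nasal voicing): /p/ is a voiceless stop immediately after the nasal /m/, so it voices to [b]. /t/ is a voiceless stop immediately after the nasal /n/, so it voices to [d]. /enusevumpanto/ → enusevumbando.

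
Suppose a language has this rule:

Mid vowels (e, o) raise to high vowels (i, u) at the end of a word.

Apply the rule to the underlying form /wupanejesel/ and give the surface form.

No segment of /wupanejesel/ meets the structural description of the rule, so the form surfaces unchanged.

wupanejesel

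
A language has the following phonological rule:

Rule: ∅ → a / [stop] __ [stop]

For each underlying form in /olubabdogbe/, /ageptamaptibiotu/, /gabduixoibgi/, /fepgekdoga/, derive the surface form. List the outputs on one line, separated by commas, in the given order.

/olubabdogbe/: /b/ and /d/ form a stop–stop cluster, so [a] is inserted between them. /g/ and /b/ form a stop–stop cluster, so [a] is inserted between them. → [olubabadogabe].
/ageptamaptibiotu/: /p/ and /t/ form a stop–stop cluster, so [a] is inserted between them. /p/ and /t/ form a stop–stop cluster, so [a] is inserted between them. → [agepatamapatibiotu].
/gabduixoibgi/: /b/ and /d/ form a stop–stop cluster, so [a] is inserted between them. /b/ and /g/ form a stop–stop cluster, so [a] is inserted between them. → [gabaduixoibagi].
/fepgekdoga/: /p/ and /g/ form a stop–stop cluster, so [a] is inserted between them. /k/ and /d/ form a stop–stop cluster, so [a] is inserted between them. → [fepagekadoga].

olubabadogabe, agepatamapatibiotu, gabaduixoibagi, fepagekadoga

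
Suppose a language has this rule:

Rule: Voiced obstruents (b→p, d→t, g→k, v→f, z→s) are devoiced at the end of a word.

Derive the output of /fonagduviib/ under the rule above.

fonagduviip

/b/ is a voiced obstruent in word-final position, so it devoices to [p].
The other instances of /g/, /d/, /v/ do not occur in the required environment and remain unchanged.
Surface form: [fonagduviip].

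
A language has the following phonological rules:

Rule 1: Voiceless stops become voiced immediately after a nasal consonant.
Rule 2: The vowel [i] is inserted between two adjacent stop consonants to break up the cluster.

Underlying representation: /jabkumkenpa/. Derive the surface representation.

Rule 1 (post-nasal voicing): /k/ is a voiceless stop immediately after the nasal /m/, so it voices to [g]. /p/ is a voiceless stop immediately after the nasal /n/, so it voices to [b]. /jabkumkenpa/ → jabkumgenba.
Rule 2 (stop-cluster i-epenthesis): /b/ and /k/ form a stop–stop cluster, so [i] is inserted between them. /jabkumgenba/ → jabikumgenba.

jabikumgenba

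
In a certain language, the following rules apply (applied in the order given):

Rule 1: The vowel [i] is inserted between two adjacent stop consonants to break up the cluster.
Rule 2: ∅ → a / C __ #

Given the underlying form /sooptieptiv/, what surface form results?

soopitiepitiva

Rule 1 (stop-cluster i-epenthesis): /p/ and /t/ form a stop–stop cluster, so [i] is inserted between them. /p/ and /t/ form a stop–stop cluster, so [i] is inserted between them. /sooptieptiv/ → soopitiepitiv.
Rule 2 (final a-epenthesis): the form ends in the consonant /v/, so [a] is inserted word-finally. /soopitiepitiv/ → soopitiepitiva.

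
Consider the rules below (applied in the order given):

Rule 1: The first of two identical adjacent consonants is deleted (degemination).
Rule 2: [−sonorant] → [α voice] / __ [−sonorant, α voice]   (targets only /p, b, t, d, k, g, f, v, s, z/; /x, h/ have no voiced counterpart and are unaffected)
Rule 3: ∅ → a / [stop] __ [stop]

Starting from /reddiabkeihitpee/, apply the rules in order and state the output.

rediapakeihitapee

Rule 1 (degemination): /dd/ is a geminate; the first /d/ deletes. /reddiabkeihitpee/ → rediabkeihitpee.
Rule 2 (regressive voicing assimilation): /b/ precedes the voiceless obstruent /k/, so it devoices to [p] by assimilation. /rediabkeihitpee/ → rediapkeihitpee.
Rule 3 (stop-cluster a-epenthesis): /p/ and /k/ form a stop–stop cluster, so [a] is inserted between them. /t/ and /p/ form a stop–stop cluster, so [a] is inserted between them. /rediapkeihitpee/ → rediapakeihitapee.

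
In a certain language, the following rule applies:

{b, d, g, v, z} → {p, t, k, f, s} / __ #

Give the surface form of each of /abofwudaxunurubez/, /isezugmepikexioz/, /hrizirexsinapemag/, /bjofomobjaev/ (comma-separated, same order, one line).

/abofwudaxunurubez/: /z/ is a voiced obstruent in word-final position, so it devoices to [s]. → [abofwudaxunurubes].
/isezugmepikexioz/: /z/ is a voiced obstruent in word-final position, so it devoices to [s]. → [isezugmepikexios].
/hrizirexsinapemag/: /g/ is a voiced obstruent in word-final position, so it devoices to [k]. → [hrizirexsinapemak].
/bjofomobjaev/: /v/ is a voiced obstruent in word-final position, so it devoices to [f]. → [bjofomobjaef].

abofwudaxunurubes, isezugmepikexios, hrizirexsinapemak, bjofomobjaef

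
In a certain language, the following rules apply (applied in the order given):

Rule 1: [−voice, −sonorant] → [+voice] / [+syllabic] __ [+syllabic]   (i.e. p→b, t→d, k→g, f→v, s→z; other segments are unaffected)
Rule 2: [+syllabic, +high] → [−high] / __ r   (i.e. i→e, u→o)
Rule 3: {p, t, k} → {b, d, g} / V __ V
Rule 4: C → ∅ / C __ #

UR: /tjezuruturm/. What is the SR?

tjezorudor

Rule 1 (intervocalic voicing): /t/ is a voiceless obstruent between vowels /u/ and /u/, so it voices to [d]. /tjezuruturm/ → tjezurudurm.
Rule 2 (pre-rhotic lowering): /u/ is a high vowel immediately before /r/, so it lowers to [o]. /u/ is a high vowel immediately before /r/, so it lowers to [o]. /tjezurudurm/ → tjezorudorm.
Rule 3 (intervocalic voicing): no segment meets the environment; /tjezorudorm/ is unchanged.
Rule 4 (final cluster simplification): /m/ is the second consonant of a word-final cluster /rm/, so it deletes. /tjezorudorm/ → tjezorudor.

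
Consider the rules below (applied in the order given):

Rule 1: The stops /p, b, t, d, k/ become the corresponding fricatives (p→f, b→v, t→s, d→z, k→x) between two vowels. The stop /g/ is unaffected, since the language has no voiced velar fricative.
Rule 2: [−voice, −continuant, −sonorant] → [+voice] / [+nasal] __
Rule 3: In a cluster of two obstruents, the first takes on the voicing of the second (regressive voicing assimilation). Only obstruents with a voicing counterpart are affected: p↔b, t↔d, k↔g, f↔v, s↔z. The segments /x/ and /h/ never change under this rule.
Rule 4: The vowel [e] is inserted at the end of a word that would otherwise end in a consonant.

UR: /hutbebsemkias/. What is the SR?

hudbepsemgiase

Rule 1 (intervocalic spirantization): no segment meets the environment; /hutbebsemkias/ is unchanged.
Rule 2 (post-nasal voicing): /k/ is a voiceless stop immediately after the nasal /m/, so it voices to [g]. /hutbebsemkias/ → hutbebsemgias.
Rule 3 (regressive voicing assimilation): /t/ precedes the voiced obstruent /b/, so it voices to [d] by assimilation. /b/ precedes the voiceless obstruent /s/, so it devoices to [p] by assimilation. /hutbebsemgias/ → hudbepsemgias.
Rule 4 (final e-epenthesis): the form ends in the consonant /s/, so [e] is inserted word-finally. /hudbepsemgias/ → hudbepsemgiase.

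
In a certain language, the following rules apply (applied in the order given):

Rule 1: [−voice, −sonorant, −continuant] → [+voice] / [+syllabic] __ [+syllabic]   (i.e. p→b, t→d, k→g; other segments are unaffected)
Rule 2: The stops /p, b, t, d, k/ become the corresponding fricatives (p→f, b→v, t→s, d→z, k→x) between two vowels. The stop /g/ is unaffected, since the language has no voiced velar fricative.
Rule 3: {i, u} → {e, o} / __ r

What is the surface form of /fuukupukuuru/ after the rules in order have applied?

fuuguvuguoru

Rule 1 (intervocalic voicing): /k/ is a voiceless stop between vowels /u/ and /u/, so it voices to [g]. /p/ is a voiceless stop between vowels /u/ and /u/, so it voices to [b]. /k/ is a voiceless stop between vowels /u/ and /u/, so it voices to [g]. /fuukupukuuru/ → fuugubuguuru.
Rule 2 (intervocalic spirantization): /b/ is a stop between vowels /u/ and /u/, so it spirantizes to the fricative [v]. /fuugubuguuru/ → fuuguvuguuru.
Rule 3 (pre-rhotic lowering): /u/ is a high vowel immediately before /r/, so it lowers to [o]. /fuuguvuguuru/ → fuuguvuguoru.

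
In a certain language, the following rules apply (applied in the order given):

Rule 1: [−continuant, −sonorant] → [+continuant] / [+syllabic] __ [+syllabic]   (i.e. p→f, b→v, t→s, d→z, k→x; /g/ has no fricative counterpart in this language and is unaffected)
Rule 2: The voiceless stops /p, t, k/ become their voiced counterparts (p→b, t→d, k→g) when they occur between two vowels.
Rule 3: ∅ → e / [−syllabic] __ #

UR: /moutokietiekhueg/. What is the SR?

Rule 1 (intervocalic spirantization): /t/ is a stop between vowels /u/ and /o/, so it spirantizes to the fricative [s]. /k/ is a stop between vowels /o/ and /i/, so it spirantizes to the fricative [x]. /t/ is a stop between vowels /e/ and /i/, so it spirantizes to the fricative [s]. /moutokietiekhueg/ → mousoxiesiekhueg.
Rule 2 (intervocalic voicing): no segment meets the environment; /mousoxiesiekhueg/ is unchanged.
Rule 3 (final e-epenthesis): the form ends in the consonant /g/, so [e] is inserted word-finally. /mousoxiesiekhueg/ → mousoxiesiekhuege.

mousoxiesiekhuege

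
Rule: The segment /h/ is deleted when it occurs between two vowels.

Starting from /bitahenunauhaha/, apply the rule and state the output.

bitaenunauaa

/h/ occurs between vowels /a/ and /e/, so it deletes.
/h/ occurs between vowels /u/ and /a/, so it deletes.
/h/ occurs between vowels /a/ and /a/, so it deletes.
Surface form: [bitaenunauaa].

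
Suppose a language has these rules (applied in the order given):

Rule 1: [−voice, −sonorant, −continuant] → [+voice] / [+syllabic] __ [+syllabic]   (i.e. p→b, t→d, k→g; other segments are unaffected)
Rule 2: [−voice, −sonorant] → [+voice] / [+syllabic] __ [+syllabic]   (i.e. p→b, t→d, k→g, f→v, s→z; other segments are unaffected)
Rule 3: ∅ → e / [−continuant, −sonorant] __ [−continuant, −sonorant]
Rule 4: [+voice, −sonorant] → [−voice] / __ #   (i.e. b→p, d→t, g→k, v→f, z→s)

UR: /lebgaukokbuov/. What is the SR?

lebegaugokebuof

Rule 1 (intervocalic voicing): /k/ is a voiceless stop between vowels /u/ and /o/, so it voices to [g]. /lebgaukokbuov/ → lebgaugokbuov.
Rule 2 (intervocalic voicing): no segment meets the environment; /lebgaugokbuov/ is unchanged.
Rule 3 (stop-cluster e-epenthesis): /b/ and /g/ form a stop–stop cluster, so [e] is inserted between them. /k/ and /b/ form a stop–stop cluster, so [e] is inserted between them. /lebgaugokbuov/ → lebegaugokebuov.
Rule 4 (final devoicing): /v/ is a voiced obstruent in word-final position, so it devoices to [f]. /lebegaugokebuov/ → lebegaugokebuof.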